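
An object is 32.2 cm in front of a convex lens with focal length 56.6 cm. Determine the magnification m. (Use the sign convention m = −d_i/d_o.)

m = +2.32

1/d_i = 1/f − 1/d_o = 1/(56.60) − 1/(32.2) = -0.01339, so d_i = -74.69 cm.
m = −d_i/d_o = −(-74.69)/(32.2) = +2.32.
The image is virtual, upright and enlarged, on the same side as the object.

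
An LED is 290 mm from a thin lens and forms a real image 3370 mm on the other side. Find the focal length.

f = 267 mm (converging)

Real image ⇒ d_i = +3370 mm.
1/f = 1/d_o + 1/d_i = 1/(290) + 1/(3370) = 0.003745, so f = 267 mm.
Since f is positive, the thin lens is converging.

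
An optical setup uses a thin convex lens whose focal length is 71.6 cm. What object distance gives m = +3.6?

51.7 cm

m = −d_i/d_o ⇒ d_i = −m·d_o.
1/f = 1/d_o + 1/d_i = 1/d_o − 1/(m·d_o) = (1 − 1/m)/d_o, so d_o = f(1 − 1/m) = (71.60)(1 − 1/(+3.6)) = 51.7 cm.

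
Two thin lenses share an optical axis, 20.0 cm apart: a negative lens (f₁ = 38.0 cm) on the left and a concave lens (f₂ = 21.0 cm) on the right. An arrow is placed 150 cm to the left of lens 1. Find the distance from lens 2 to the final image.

14.8 cm

Lens 1 is diverging, so f₁ = −38.0 cm.
Lens 1: 1/d_i1 = 1/f₁ − 1/d_o1 = 1/(-38.0) − 1/(150) = -0.03298, so d_i1 = -30.32 cm.
The intermediate image is 30.32 cm to the left of lens 1 (virtual), which is 20.0 − (-30.32) = 50.32 cm to the left of lens 2, so d_o2 = +50.32 cm.
Lens 2 is diverging, so f₂ = −21.0 cm.
Lens 2: 1/d_i2 = 1/f₂ − 1/d_o2 = 1/(-21.0) − 1/(50.32) = -0.06749, so d_i2 = -14.8 cm.
The final image is virtual, 14.8 cm to the left of lens 2 (overall magnification ≈ 0.060).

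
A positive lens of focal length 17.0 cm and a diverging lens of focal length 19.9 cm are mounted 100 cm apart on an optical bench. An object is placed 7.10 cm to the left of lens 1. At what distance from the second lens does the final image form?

16.9 cm

Lens 1: 1/d_i1 = 1/f₁ − 1/d_o1 = 1/(17.0) − 1/(7.10) = -0.08202, so d_i1 = -12.19 cm.
The intermediate image is 12.19 cm to the left of lens 1 (virtual), which is 100 − (-12.19) = 112.2 cm to the left of lens 2, so d_o2 = +112.2 cm.
Lens 2 is diverging, so f₂ = −19.9 cm.
Lens 2: 1/d_i2 = 1/f₂ − 1/d_o2 = 1/(-19.9) − 1/(112.2) = -0.05916, so d_i2 = -16.9 cm.
The final image is virtual, 16.9 cm to the left of lens 2 (overall magnification ≈ 0.26).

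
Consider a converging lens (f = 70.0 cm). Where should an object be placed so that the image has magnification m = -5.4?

m = −d_i/d_o ⇒ d_i = −m·d_o.
1/f = 1/d_o + 1/d_i = 1/d_o − 1/(m·d_o) = (1 − 1/m)/d_o, so d_o = f(1 − 1/m) = (70.00)(1 − 1/(-5.4)) = 83.0 cm.

83.0 cm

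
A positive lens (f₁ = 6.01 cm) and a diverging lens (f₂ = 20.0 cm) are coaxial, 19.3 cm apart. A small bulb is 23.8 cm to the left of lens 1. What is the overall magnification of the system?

m = -0.216

Lens 1: 1/d_i1 = 1/(6.01) − 1/(23.8) = 0.1244, so d_i1 = 8.040 cm; m₁ = −d_i1/d_o1 = -0.3378.
d_o2 = 19.3 − (8.040) = 11.26 cm.
f₂ = −20.0 cm (diverging).
Lens 2: 1/d_i2 = 1/(-20.0) − 1/(11.26) = -0.1388, so d_i2 = -7.204 cm; m₂ = −d_i2/d_o2 = +0.6398.
m = m₁·m₂ = (-0.3378)(+0.6398) = -0.216.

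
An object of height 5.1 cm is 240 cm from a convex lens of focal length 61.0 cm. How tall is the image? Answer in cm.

1.74 cm

1/d_i = 1/f − 1/d_o = 1/(61.00) − 1/(240) = 0.01223, so d_i = 81.79 cm.
m = −d_i/d_o = -0.3408.
|h_i| = |m|·h_o = 0.3408 × 5.1 = 1.74 cm. The image is real, inverted and reduced, on the far side of the lens.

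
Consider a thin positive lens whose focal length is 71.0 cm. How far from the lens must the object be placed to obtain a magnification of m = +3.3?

m = −d_i/d_o ⇒ d_i = −m·d_o.
1/f = 1/d_o + 1/d_i = 1/d_o − 1/(m·d_o) = (1 − 1/m)/d_o, so d_o = f(1 − 1/m) = (71.00)(1 − 1/(+3.3)) = 49.5 cm.

49.5 cm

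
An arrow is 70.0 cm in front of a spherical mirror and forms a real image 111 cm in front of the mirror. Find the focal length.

f = 42.9 cm (concave)

Real image ⇒ d_i = +111 cm.
1/f = 1/d_o + 1/d_i = 1/(70.0) + 1/(111) = 0.02329, so f = 42.9 cm.
Since f is positive, the spherical mirror is concave.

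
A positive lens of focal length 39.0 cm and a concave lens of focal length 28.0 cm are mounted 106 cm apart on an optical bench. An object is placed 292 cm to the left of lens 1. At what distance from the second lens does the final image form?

Lens 1: 1/d_i1 = 1/f₁ − 1/d_o1 = 1/(39.0) − 1/(292) = 0.02222, so d_i1 = 45.01 cm.
The intermediate image is 45.01 cm to the right of lens 1, which is 106 − (45.01) = 60.99 cm to the left of lens 2, so d_o2 = +60.99 cm.
Lens 2 is diverging, so f₂ = −28.0 cm.
Lens 2: 1/d_i2 = 1/f₂ − 1/d_o2 = 1/(-28.0) − 1/(60.99) = -0.05211, so d_i2 = -19.2 cm.
The final image is virtual, 19.2 cm to the left of lens 2 (overall magnification ≈ -0.049).

19.2 cm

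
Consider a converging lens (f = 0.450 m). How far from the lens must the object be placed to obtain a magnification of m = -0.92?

0.939 m

m = −d_i/d_o ⇒ d_i = −m·d_o.
1/f = 1/d_o + 1/d_i = 1/d_o − 1/(m·d_o) = (1 − 1/m)/d_o, so d_o = f(1 − 1/m) = (0.4500)(1 − 1/(-0.92)) = 0.939 m.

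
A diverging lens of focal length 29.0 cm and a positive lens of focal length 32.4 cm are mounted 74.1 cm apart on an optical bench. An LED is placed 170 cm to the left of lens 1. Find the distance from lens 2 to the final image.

48.2 cm

Lens 1 is diverging, so f₁ = −29.0 cm.
Lens 1: 1/d_i1 = 1/f₁ − 1/d_o1 = 1/(-29.0) − 1/(170) = -0.04037, so d_i1 = -24.77 cm.
The intermediate image is 24.77 cm to the left of lens 1 (virtual), which is 74.1 − (-24.77) = 98.87 cm to the left of lens 2, so d_o2 = +98.87 cm.
Lens 2: 1/d_i2 = 1/f₂ − 1/d_o2 = 1/(32.4) − 1/(98.87) = 0.02075, so d_i2 = 48.2 cm.
The final image is real, 48.2 cm to the right of lens 2 (overall magnification ≈ -0.071).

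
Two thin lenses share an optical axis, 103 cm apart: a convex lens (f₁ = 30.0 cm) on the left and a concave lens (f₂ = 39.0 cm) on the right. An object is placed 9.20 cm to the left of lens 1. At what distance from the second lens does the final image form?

Lens 1: 1/d_i1 = 1/f₁ − 1/d_o1 = 1/(30.0) − 1/(9.20) = -0.07536, so d_i1 = -13.27 cm.
The intermediate image is 13.27 cm to the left of lens 1 (virtual), which is 103 − (-13.27) = 116.3 cm to the left of lens 2, so d_o2 = +116.3 cm.
Lens 2 is diverging, so f₂ = −39.0 cm.
Lens 2: 1/d_i2 = 1/f₂ − 1/d_o2 = 1/(-39.0) − 1/(116.3) = -0.03424, so d_i2 = -29.2 cm.
The final image is virtual, 29.2 cm to the left of lens 2 (overall magnification ≈ 0.36).

29.2 cm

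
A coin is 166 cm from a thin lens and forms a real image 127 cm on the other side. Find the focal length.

f = 72.0 cm (converging)

Real image ⇒ d_i = +127 cm.
1/f = 1/d_o + 1/d_i = 1/(166) + 1/(127) = 0.01390, so f = 72.0 cm.
Since f is positive, the thin lens is converging.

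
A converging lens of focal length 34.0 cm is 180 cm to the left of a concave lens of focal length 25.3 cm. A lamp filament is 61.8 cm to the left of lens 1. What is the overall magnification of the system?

m = -0.239

Lens 1: 1/d_i1 = 1/(34.0) − 1/(61.8) = 0.01323, so d_i1 = 75.58 cm; m₁ = −d_i1/d_o1 = -1.223.
d_o2 = 180 − (75.58) = 104.4 cm.
f₂ = −25.3 cm (diverging).
Lens 2: 1/d_i2 = 1/(-25.3) − 1/(104.4) = -0.04910, so d_i2 = -20.36 cm; m₂ = −d_i2/d_o2 = +0.1951.
m = m₁·m₂ = (-1.223)(+0.1951) = -0.239.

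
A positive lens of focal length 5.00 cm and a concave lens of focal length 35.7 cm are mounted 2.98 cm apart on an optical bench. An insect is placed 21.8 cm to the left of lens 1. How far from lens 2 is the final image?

3.89 cm

Lens 1: 1/d_i1 = 1/f₁ − 1/d_o1 = 1/(5.00) − 1/(21.8) = 0.1541, so d_i1 = 6.488 cm.
The intermediate image is 6.488 cm to the right of lens 1, which lies 3.508 cm to the right of lens 2 — a virtual object — so d_o2 = −3.508 cm.
Lens 2 is diverging, so f₂ = −35.7 cm.
Lens 2: 1/d_i2 = 1/f₂ − 1/d_o2 = 1/(-35.7) − 1/(-3.508) = 0.2571, so d_i2 = 3.89 cm.
The final image is real, 3.89 cm to the right of lens 2 (overall magnification ≈ -0.33).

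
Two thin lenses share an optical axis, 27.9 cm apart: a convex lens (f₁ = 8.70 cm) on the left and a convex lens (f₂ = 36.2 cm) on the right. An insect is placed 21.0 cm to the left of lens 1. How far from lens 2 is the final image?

Lens 1: 1/d_i1 = 1/f₁ − 1/d_o1 = 1/(8.70) − 1/(21.0) = 0.06732, so d_i1 = 14.85 cm.
The intermediate image is 14.85 cm to the right of lens 1, which is 27.9 − (14.85) = 13.05 cm to the left of lens 2, so d_o2 = +13.05 cm.
Lens 2: 1/d_i2 = 1/f₂ − 1/d_o2 = 1/(36.2) − 1/(13.05) = -0.04900, so d_i2 = -20.4 cm.
The final image is virtual, 20.4 cm to the left of lens 2 (overall magnification ≈ -1.1).

20.4 cm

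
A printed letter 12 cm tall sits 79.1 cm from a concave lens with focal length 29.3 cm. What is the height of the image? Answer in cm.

For a concave lens, f = -29.3 cm.
1/d_i = 1/f − 1/d_o = 1/(-29.30) − 1/(79.1) = -0.04677, so d_i = -21.38 cm.
m = −d_i/d_o = +0.2703.
|h_i| = |m|·h_o = 0.2703 × 12 = 3.24 cm. The image is virtual, upright and reduced, on the same side as the object.

3.24 cm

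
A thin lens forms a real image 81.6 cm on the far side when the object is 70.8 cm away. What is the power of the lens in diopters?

P = +2.64 D

d_i = +81.6 cm.
1/f = 1/d_o + 1/d_i = 1/(70.8) + 1/(81.6) = 0.02638 cm⁻¹.
f = 37.91 cm = 0.3791 m, so P = 1/f = +2.64 D.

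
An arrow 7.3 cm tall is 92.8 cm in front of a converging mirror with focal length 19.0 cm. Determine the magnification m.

1/d_i = 1/f − 1/d_o = 1/(19.00) − 1/(92.8) = 0.04186, so d_i = 23.89 cm.
m = −d_i/d_o = −(23.89)/(92.8) = -0.257.
The image is real, inverted and reduced, in front of the mirror.

m = -0.257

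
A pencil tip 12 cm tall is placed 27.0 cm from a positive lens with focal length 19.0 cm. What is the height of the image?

1/d_i = 1/f − 1/d_o = 1/(19.00) − 1/(27.0) = 0.01559, so d_i = 64.12 cm.
m = −d_i/d_o = -2.375.
|h_i| = |m|·h_o = 2.375 × 12 = 28.5 cm. The image is real, inverted and enlarged, on the far side of the lens.

28.5 cm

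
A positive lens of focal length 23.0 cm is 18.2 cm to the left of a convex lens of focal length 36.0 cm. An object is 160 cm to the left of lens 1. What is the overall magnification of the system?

m = -0.135

Lens 1: 1/d_i1 = 1/(23.0) − 1/(160) = 0.03723, so d_i1 = 26.86 cm; m₁ = −d_i1/d_o1 = -0.1679.
d_o2 = 18.2 − (26.86) = -8.660 cm (virtual object).
Lens 2: 1/d_i2 = 1/(36.0) − 1/(-8.660) = 0.1433, so d_i2 = 6.981 cm; m₂ = −d_i2/d_o2 = +0.8061.
m = m₁·m₂ = (-0.1679)(+0.8061) = -0.135.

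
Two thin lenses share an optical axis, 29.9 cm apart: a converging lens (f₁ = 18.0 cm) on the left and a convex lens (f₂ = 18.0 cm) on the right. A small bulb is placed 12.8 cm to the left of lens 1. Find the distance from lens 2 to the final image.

Lens 1: 1/d_i1 = 1/f₁ − 1/d_o1 = 1/(18.0) − 1/(12.8) = -0.02257, so d_i1 = -44.31 cm.
The intermediate image is 44.31 cm to the left of lens 1 (virtual), which is 29.9 − (-44.31) = 74.21 cm to the left of lens 2, so d_o2 = +74.21 cm.
Lens 2: 1/d_i2 = 1/f₂ − 1/d_o2 = 1/(18.0) − 1/(74.21) = 0.04208, so d_i2 = 23.8 cm.
The final image is real, 23.8 cm to the right of lens 2 (overall magnification ≈ -1.1).

23.8 cm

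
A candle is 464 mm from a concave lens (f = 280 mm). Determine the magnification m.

For a concave lens, f = -280 mm.
1/d_i = 1/f − 1/d_o = 1/(-280.0) − 1/(464) = -0.005727, so d_i = -174.6 mm.
m = −d_i/d_o = −(-174.6)/(464) = +0.376.
The image is virtual, upright and reduced, on the same side as the object.

m = +0.376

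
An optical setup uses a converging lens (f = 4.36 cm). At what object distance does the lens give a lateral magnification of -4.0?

5.45 cm

m = −d_i/d_o ⇒ d_i = −m·d_o.
1/f = 1/d_o + 1/d_i = 1/d_o − 1/(m·d_o) = (1 − 1/m)/d_o, so d_o = f(1 − 1/m) = (4.360)(1 − 1/(-4.0)) = 5.45 cm.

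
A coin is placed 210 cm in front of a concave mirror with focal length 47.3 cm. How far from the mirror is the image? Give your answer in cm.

Mirror equation: 1/q = 1/f − 1/p = 1/(47.30) − 1/(210) = 0.02114 − 0.004762 = 0.01638, so q = 61.1 cm.
The image is real, inverted and reduced, in front of the mirror.

61.1 cm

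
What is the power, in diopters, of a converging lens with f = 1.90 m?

P = 1/f = 1/(1.90 m) = +0.526 D.

P = +0.526 D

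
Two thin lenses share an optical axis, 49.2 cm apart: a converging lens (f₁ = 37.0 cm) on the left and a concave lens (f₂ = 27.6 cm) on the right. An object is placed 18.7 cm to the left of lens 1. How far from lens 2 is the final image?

Lens 1: 1/d_i1 = 1/f₁ − 1/d_o1 = 1/(37.0) − 1/(18.7) = -0.02645, so d_i1 = -37.81 cm.
The intermediate image is 37.81 cm to the left of lens 1 (virtual), which is 49.2 − (-37.81) = 87.01 cm to the left of lens 2, so d_o2 = +87.01 cm.
Lens 2 is diverging, so f₂ = −27.6 cm.
Lens 2: 1/d_i2 = 1/f₂ − 1/d_o2 = 1/(-27.6) − 1/(87.01) = -0.04772, so d_i2 = -21.0 cm.
The final image is virtual, 21.0 cm to the left of lens 2 (overall magnification ≈ 0.49).

21.0 cm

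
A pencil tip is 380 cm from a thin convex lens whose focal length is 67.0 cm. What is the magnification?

1/d_i = 1/f − 1/d_o = 1/(67.00) − 1/(380) = 0.01229, so d_i = 81.34 cm.
m = −d_i/d_o = −(81.34)/(380) = -0.214.
The image is real, inverted and reduced, on the far side of the lens.

m = -0.214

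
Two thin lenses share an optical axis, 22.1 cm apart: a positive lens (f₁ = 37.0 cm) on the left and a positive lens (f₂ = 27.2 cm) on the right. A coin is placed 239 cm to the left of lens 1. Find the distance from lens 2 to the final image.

12.1 cm

Lens 1: 1/d_i1 = 1/f₁ − 1/d_o1 = 1/(37.0) − 1/(239) = 0.02284, so d_i1 = 43.78 cm.
The intermediate image is 43.78 cm to the right of lens 1, which lies 21.68 cm to the right of lens 2 — a virtual object — so d_o2 = −21.68 cm.
Lens 2: 1/d_i2 = 1/f₂ − 1/d_o2 = 1/(27.2) − 1/(-21.68) = 0.08289, so d_i2 = 12.1 cm.
The final image is real, 12.1 cm to the right of lens 2 (overall magnification ≈ -0.10).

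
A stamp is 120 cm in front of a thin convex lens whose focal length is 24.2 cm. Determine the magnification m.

m = -0.253

1/d_i = 1/f − 1/d_o = 1/(24.20) − 1/(120) = 0.03299, so d_i = 30.31 cm.
m = −d_i/d_o = −(30.31)/(120) = -0.253.
The image is real, inverted and reduced, on the far side of the lens.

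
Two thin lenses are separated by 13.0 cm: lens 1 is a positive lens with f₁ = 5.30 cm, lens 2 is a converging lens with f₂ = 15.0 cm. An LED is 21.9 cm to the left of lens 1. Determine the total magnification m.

m = -0.533

Lens 1: 1/d_i1 = 1/(5.30) − 1/(21.9) = 0.1430, so d_i1 = 6.992 cm; m₁ = −d_i1/d_o1 = -0.3193.
d_o2 = 13.0 − (6.992) = 6.008 cm.
Lens 2: 1/d_i2 = 1/(15.0) − 1/(6.008) = -0.09978, so d_i2 = -10.02 cm; m₂ = −d_i2/d_o2 = +1.668.
m = m₁·m₂ = (-0.3193)(+1.668) = -0.533.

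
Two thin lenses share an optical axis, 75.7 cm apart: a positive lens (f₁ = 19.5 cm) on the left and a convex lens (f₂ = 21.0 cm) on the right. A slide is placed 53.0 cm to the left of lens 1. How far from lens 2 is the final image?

Lens 1: 1/d_i1 = 1/f₁ − 1/d_o1 = 1/(19.5) − 1/(53.0) = 0.03241, so d_i1 = 30.85 cm.
The intermediate image is 30.85 cm to the right of lens 1, which is 75.7 − (30.85) = 44.85 cm to the left of lens 2, so d_o2 = +44.85 cm.
Lens 2: 1/d_i2 = 1/f₂ − 1/d_o2 = 1/(21.0) − 1/(44.85) = 0.02532, so d_i2 = 39.5 cm.
The final image is real, 39.5 cm to the right of lens 2 (overall magnification ≈ 0.51).

39.5 cm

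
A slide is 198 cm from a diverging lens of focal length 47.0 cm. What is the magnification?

m = +0.192

For a diverging lens, f = -47.0 cm.
1/d_i = 1/f − 1/d_o = 1/(-47.00) − 1/(198) = -0.02633, so d_i = -37.98 cm.
m = −d_i/d_o = −(-37.98)/(198) = +0.192.
The image is virtual, upright and reduced, on the same side as the object.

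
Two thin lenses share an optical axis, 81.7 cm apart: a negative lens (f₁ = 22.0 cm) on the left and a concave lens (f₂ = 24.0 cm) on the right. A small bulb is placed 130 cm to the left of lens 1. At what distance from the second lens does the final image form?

19.4 cm

Lens 1 is diverging, so f₁ = −22.0 cm.
Lens 1: 1/d_i1 = 1/f₁ − 1/d_o1 = 1/(-22.0) − 1/(130) = -0.05315, so d_i1 = -18.82 cm.
The intermediate image is 18.82 cm to the left of lens 1 (virtual), which is 81.7 − (-18.82) = 100.5 cm to the left of lens 2, so d_o2 = +100.5 cm.
Lens 2 is diverging, so f₂ = −24.0 cm.
Lens 2: 1/d_i2 = 1/f₂ − 1/d_o2 = 1/(-24.0) − 1/(100.5) = -0.05162, so d_i2 = -19.4 cm.
The final image is virtual, 19.4 cm to the left of lens 2 (overall magnification ≈ 0.028).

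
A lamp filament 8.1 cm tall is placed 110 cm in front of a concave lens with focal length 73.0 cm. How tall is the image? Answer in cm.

3.23 cm

For a concave lens, f = -73.0 cm.
1/d_i = 1/f − 1/d_o = 1/(-73.00) − 1/(110) = -0.02279, so d_i = -43.88 cm.
m = −d_i/d_o = +0.3989.
|h_i| = |m|·h_o = 0.3989 × 8.1 = 3.23 cm. The image is virtual, upright and reduced, on the same side as the object.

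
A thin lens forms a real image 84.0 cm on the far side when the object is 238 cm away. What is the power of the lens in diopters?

d_i = +84.0 cm.
1/f = 1/d_o + 1/d_i = 1/(238) + 1/(84.0) = 0.01611 cm⁻¹.
f = 62.09 cm = 0.6209 m, so P = 1/f = +1.61 D.

P = +1.61 D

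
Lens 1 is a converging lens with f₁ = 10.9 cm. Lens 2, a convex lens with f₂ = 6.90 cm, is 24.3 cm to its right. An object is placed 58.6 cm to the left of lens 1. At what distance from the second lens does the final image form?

18.8 cm

Lens 1: 1/d_i1 = 1/f₁ − 1/d_o1 = 1/(10.9) − 1/(58.6) = 0.07468, so d_i1 = 13.39 cm.
The intermediate image is 13.39 cm to the right of lens 1, which is 24.3 − (13.39) = 10.91 cm to the left of lens 2, so d_o2 = +10.91 cm.
Lens 2: 1/d_i2 = 1/f₂ − 1/d_o2 = 1/(6.90) − 1/(10.91) = 0.05327, so d_i2 = 18.8 cm.
The final image is real, 18.8 cm to the right of lens 2 (overall magnification ≈ 0.39).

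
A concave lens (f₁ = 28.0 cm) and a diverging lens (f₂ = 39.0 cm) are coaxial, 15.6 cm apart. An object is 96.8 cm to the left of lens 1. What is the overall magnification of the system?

f₁ = −28.0 cm (diverging).
Lens 1: 1/d_i1 = 1/(-28.0) − 1/(96.8) = -0.04604, so d_i1 = -21.72 cm; m₁ = −d_i1/d_o1 = +0.2244.
d_o2 = 15.6 − (-21.72) = 37.32 cm.
f₂ = −39.0 cm (diverging).
Lens 2: 1/d_i2 = 1/(-39.0) − 1/(37.32) = -0.05244, so d_i2 = -19.07 cm; m₂ = −d_i2/d_o2 = +0.5110.
m = m₁·m₂ = (+0.2244)(+0.5110) = +0.115.

m = +0.115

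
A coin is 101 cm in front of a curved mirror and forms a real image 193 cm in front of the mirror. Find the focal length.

Real image ⇒ d_i = +193 cm.
1/f = 1/d_o + 1/d_i = 1/(101) + 1/(193) = 0.01508, so f = 66.3 cm.
Since f is positive, the curved mirror is concave.

f = 66.3 cm (concave)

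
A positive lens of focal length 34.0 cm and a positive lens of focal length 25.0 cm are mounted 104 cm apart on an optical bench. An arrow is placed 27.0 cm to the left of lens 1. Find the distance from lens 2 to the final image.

Lens 1: 1/d_i1 = 1/f₁ − 1/d_o1 = 1/(34.0) − 1/(27.0) = -0.007625, so d_i1 = -131.1 cm.
The intermediate image is 131.1 cm to the left of lens 1 (virtual), which is 104 − (-131.1) = 235.1 cm to the left of lens 2, so d_o2 = +235.1 cm.
Lens 2: 1/d_i2 = 1/f₂ − 1/d_o2 = 1/(25.0) − 1/(235.1) = 0.03575, so d_i2 = 28.0 cm.
The final image is real, 28.0 cm to the right of lens 2 (overall magnification ≈ -0.58).

28.0 cm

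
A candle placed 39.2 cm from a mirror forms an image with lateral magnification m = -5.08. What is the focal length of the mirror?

m = −d_i/d_o ⇒ d_i = −m·d_o = −(-5.08)·(39.2) = 199.1 cm.
1/f = 1/d_o + 1/d_i = 1/(39.2) + 1/(199.1) = 0.03053, so f = 32.8 cm.
Since f is positive, the mirror is concave.

f = 32.8 cm (concave)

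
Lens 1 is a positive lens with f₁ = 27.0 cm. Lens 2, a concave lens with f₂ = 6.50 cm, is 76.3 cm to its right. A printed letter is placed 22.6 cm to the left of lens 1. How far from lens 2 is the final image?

Lens 1: 1/d_i1 = 1/f₁ − 1/d_o1 = 1/(27.0) − 1/(22.6) = -0.007211, so d_i1 = -138.7 cm.
The intermediate image is 138.7 cm to the left of lens 1 (virtual), which is 76.3 − (-138.7) = 215.0 cm to the left of lens 2, so d_o2 = +215.0 cm.
Lens 2 is diverging, so f₂ = −6.50 cm.
Lens 2: 1/d_i2 = 1/f₂ − 1/d_o2 = 1/(-6.50) − 1/(215.0) = -0.1585, so d_i2 = -6.31 cm.
The final image is virtual, 6.31 cm to the left of lens 2 (overall magnification ≈ 0.18).

6.31 cm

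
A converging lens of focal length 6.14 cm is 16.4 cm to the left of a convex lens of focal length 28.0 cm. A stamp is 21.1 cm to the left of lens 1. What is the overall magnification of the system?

m = -0.567

Lens 1: 1/d_i1 = 1/(6.14) − 1/(21.1) = 0.1155, so d_i1 = 8.660 cm; m₁ = −d_i1/d_o1 = -0.4104.
d_o2 = 16.4 − (8.660) = 7.740 cm.
Lens 2: 1/d_i2 = 1/(28.0) − 1/(7.740) = -0.09348, so d_i2 = -10.70 cm; m₂ = −d_i2/d_o2 = +1.382.
m = m₁·m₂ = (-0.4104)(+1.382) = -0.567.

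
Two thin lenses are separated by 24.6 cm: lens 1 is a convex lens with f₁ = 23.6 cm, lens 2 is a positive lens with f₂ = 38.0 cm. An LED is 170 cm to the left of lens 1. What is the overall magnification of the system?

Lens 1: 1/d_i1 = 1/(23.6) − 1/(170) = 0.03649, so d_i1 = 27.40 cm; m₁ = −d_i1/d_o1 = -0.1612.
d_o2 = 24.6 − (27.40) = -2.800 cm (virtual object).
Lens 2: 1/d_i2 = 1/(38.0) − 1/(-2.800) = 0.3835, so d_i2 = 2.608 cm; m₂ = −d_i2/d_o2 = +0.9314.
m = m₁·m₂ = (-0.1612)(+0.9314) = -0.150.

m = -0.150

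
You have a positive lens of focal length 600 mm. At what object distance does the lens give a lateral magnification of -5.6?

707 mm

m = −d_i/d_o ⇒ d_i = −m·d_o.
1/f = 1/d_o + 1/d_i = 1/d_o − 1/(m·d_o) = (1 − 1/m)/d_o, so d_o = f(1 − 1/m) = (600.0)(1 − 1/(-5.6)) = 707 mm.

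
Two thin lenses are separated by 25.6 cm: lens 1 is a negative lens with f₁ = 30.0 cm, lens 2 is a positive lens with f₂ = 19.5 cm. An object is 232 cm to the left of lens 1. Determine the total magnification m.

m = -0.0684

f₁ = −30.0 cm (diverging).
Lens 1: 1/d_i1 = 1/(-30.0) − 1/(232) = -0.03764, so d_i1 = -26.56 cm; m₁ = −d_i1/d_o1 = +0.1145.
d_o2 = 25.6 − (-26.56) = 52.16 cm.
Lens 2: 1/d_i2 = 1/(19.5) − 1/(52.16) = 0.03211, so d_i2 = 31.14 cm; m₂ = −d_i2/d_o2 = -0.5971.
m = m₁·m₂ = (+0.1145)(-0.5971) = -0.0684.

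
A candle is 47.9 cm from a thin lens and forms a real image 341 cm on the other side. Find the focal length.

f = 42.0 cm (converging)

Real image ⇒ d_i = +341 cm.
1/f = 1/d_o + 1/d_i = 1/(47.9) + 1/(341) = 0.02381, so f = 42.0 cm.
Since f is positive, the thin lens is converging.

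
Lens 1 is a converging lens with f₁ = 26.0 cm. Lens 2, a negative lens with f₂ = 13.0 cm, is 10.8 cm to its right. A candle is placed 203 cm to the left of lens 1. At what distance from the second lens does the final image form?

Lens 1: 1/d_i1 = 1/f₁ − 1/d_o1 = 1/(26.0) − 1/(203) = 0.03354, so d_i1 = 29.82 cm.
The intermediate image is 29.82 cm to the right of lens 1, which lies 19.02 cm to the right of lens 2 — a virtual object — so d_o2 = −19.02 cm.
Lens 2 is diverging, so f₂ = −13.0 cm.
Lens 2: 1/d_i2 = 1/f₂ − 1/d_o2 = 1/(-13.0) − 1/(-19.02) = -0.02435, so d_i2 = -41.1 cm.
The final image is virtual, 41.1 cm to the left of lens 2 (overall magnification ≈ 0.32).

41.1 cm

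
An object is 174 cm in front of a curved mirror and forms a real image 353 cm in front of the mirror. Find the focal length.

Real image ⇒ d_i = +353 cm.
1/f = 1/d_o + 1/d_i = 1/(174) + 1/(353) = 0.008580, so f = 117 cm.
Since f is positive, the curved mirror is concave.

f = 117 cm (concave)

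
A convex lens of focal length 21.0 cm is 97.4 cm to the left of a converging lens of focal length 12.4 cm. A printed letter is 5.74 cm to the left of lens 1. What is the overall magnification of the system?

Lens 1: 1/d_i1 = 1/(21.0) − 1/(5.74) = -0.1266, so d_i1 = -7.899 cm; m₁ = −d_i1/d_o1 = +1.376.
d_o2 = 97.4 − (-7.899) = 105.3 cm.
Lens 2: 1/d_i2 = 1/(12.4) − 1/(105.3) = 0.07115, so d_i2 = 14.06 cm; m₂ = −d_i2/d_o2 = -0.1335.
m = m₁·m₂ = (+1.376)(-0.1335) = -0.184.

m = -0.184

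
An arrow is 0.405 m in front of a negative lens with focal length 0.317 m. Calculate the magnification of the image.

m = +0.439

For a negative lens, f = -0.317 m.
1/d_i = 1/f − 1/d_o = 1/(-0.3170) − 1/(0.405) = -5.624, so d_i = -0.1778 m.
m = −d_i/d_o = −(-0.1778)/(0.405) = +0.439.
The image is virtual, upright and reduced, on the same side as the object.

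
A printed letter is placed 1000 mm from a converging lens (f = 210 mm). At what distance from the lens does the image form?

Lens equation: 1/d_i = 1/f − 1/d_o = 1/(210.0) − 1/(1000) = 0.004762 − 0.001000 = 0.003762, so d_i = 266 mm.
The image is real, inverted and reduced, on the far side of the lens.

266 mm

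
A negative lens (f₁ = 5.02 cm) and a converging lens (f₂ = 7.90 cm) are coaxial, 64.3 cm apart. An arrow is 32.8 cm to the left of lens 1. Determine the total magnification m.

f₁ = −5.02 cm (diverging).
Lens 1: 1/d_i1 = 1/(-5.02) − 1/(32.8) = -0.2297, so d_i1 = -4.354 cm; m₁ = −d_i1/d_o1 = +0.1327.
d_o2 = 64.3 − (-4.354) = 68.65 cm.
Lens 2: 1/d_i2 = 1/(7.90) − 1/(68.65) = 0.1120, so d_i2 = 8.927 cm; m₂ = −d_i2/d_o2 = -0.1300.
m = m₁·m₂ = (+0.1327)(-0.1300) = -0.0173.

m = -0.0173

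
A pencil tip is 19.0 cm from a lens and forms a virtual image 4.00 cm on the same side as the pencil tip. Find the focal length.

f = -5.07 cm (diverging)

Virtual image ⇒ d_i = −4.00 cm.
1/f = 1/d_o + 1/d_i = 1/(19.0) + 1/(-4.00) = -0.1974, so f = -5.07 cm.
Since f is negative, the lens is diverging.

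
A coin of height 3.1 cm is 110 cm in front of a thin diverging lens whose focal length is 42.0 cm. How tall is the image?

0.857 cm

For a diverging lens, f = -42.0 cm.
1/d_i = 1/f − 1/d_o = 1/(-42.00) − 1/(110) = -0.03290, so d_i = -30.39 cm.
m = −d_i/d_o = +0.2763.
|h_i| = |m|·h_o = 0.2763 × 3.1 = 0.857 cm. The image is virtual, upright and reduced, on the same side as the object.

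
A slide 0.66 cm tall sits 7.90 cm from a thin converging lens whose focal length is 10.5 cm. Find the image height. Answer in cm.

1/d_i = 1/f − 1/d_o = 1/(10.50) − 1/(7.90) = -0.03134, so d_i = -31.90 cm.
m = −d_i/d_o = +4.038.
|h_i| = |m|·h_o = 4.038 × 0.66 = 2.67 cm. The image is virtual, upright and enlarged, on the same side as the object.

2.67 cm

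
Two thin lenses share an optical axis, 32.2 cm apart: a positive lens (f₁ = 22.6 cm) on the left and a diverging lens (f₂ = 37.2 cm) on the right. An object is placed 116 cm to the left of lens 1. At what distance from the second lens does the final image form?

3.72 cm

Lens 1: 1/d_i1 = 1/f₁ − 1/d_o1 = 1/(22.6) − 1/(116) = 0.03563, so d_i1 = 28.07 cm.
The intermediate image is 28.07 cm to the right of lens 1, which is 32.2 − (28.07) = 4.130 cm to the left of lens 2, so d_o2 = +4.130 cm.
Lens 2 is diverging, so f₂ = −37.2 cm.
Lens 2: 1/d_i2 = 1/f₂ − 1/d_o2 = 1/(-37.2) − 1/(4.130) = -0.2690, so d_i2 = -3.72 cm.
The final image is virtual, 3.72 cm to the left of lens 2 (overall magnification ≈ -0.22).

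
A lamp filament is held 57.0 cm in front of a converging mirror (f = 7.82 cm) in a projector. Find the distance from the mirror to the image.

9.06 cm

Mirror equation: 1/s_i = 1/f − 1/s_o = 1/(7.820) − 1/(57.0) = 0.1279 − 0.01754 = 0.1103, so s_i = 9.06 cm.
The image is real, inverted and reduced, in front of the mirror.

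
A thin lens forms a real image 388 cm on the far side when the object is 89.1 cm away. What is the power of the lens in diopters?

P = +1.38 D

d_i = +388 cm.
1/f = 1/d_o + 1/d_i = 1/(89.1) + 1/(388) = 0.01380 cm⁻¹.
f = 72.46 cm = 0.7246 m, so P = 1/f = +1.38 D.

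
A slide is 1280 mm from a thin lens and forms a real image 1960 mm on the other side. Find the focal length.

Real image ⇒ d_i = +1960 mm.
1/f = 1/d_o + 1/d_i = 1/(1280) + 1/(1960) = 0.001291, so f = 774 mm.
Since f is positive, the thin lens is converging.

f = 774 mm (converging)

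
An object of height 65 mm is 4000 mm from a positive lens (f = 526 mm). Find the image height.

1/d_i = 1/f − 1/d_o = 1/(526.0) − 1/(4000) = 0.001651, so d_i = 605.6 mm.
m = −d_i/d_o = -0.1514.
|h_i| = |m|·h_o = 0.1514 × 65 = 9.84 mm. The image is real, inverted and reduced, on the far side of the lens.

9.84 mm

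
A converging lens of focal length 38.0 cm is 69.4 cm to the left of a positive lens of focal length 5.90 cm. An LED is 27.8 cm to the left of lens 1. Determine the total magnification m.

m = -0.132

Lens 1: 1/d_i1 = 1/(38.0) − 1/(27.8) = -0.009655, so d_i1 = -103.6 cm; m₁ = −d_i1/d_o1 = +3.727.
d_o2 = 69.4 − (-103.6) = 173.0 cm.
Lens 2: 1/d_i2 = 1/(5.90) − 1/(173.0) = 0.1637, so d_i2 = 6.108 cm; m₂ = −d_i2/d_o2 = -0.03531.
m = m₁·m₂ = (+3.727)(-0.03531) = -0.132.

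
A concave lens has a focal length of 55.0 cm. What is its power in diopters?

P = -1.82 D

For a concave lens, f = −55.0 cm.
f = -55.0 cm = -0.550 m.
P = 1/f = 1/(-0.550 m) = -1.82 D.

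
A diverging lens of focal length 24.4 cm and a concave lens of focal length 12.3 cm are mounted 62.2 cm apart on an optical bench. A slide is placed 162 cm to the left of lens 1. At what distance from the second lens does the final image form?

Lens 1 is diverging, so f₁ = −24.4 cm.
Lens 1: 1/d_i1 = 1/f₁ − 1/d_o1 = 1/(-24.4) − 1/(162) = -0.04716, so d_i1 = -21.21 cm.
The intermediate image is 21.21 cm to the left of lens 1 (virtual), which is 62.2 − (-21.21) = 83.41 cm to the left of lens 2, so d_o2 = +83.41 cm.
Lens 2 is diverging, so f₂ = −12.3 cm.
Lens 2: 1/d_i2 = 1/f₂ − 1/d_o2 = 1/(-12.3) − 1/(83.41) = -0.09329, so d_i2 = -10.7 cm.
The final image is virtual, 10.7 cm to the left of lens 2 (overall magnification ≈ 0.017).

10.7 cm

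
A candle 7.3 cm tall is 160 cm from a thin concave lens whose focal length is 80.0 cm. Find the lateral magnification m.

For a concave lens, f = -80.0 cm.
1/d_i = 1/f − 1/d_o = 1/(-80.00) − 1/(160) = -0.01875, so d_i = -53.33 cm.
m = −d_i/d_o = −(-53.33)/(160) = +0.333.
The image is virtual, upright and reduced, on the same side as the object.

m = +0.333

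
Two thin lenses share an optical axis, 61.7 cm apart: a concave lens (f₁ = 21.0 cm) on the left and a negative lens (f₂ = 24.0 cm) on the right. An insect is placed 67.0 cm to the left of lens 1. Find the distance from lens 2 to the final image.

18.3 cm

Lens 1 is diverging, so f₁ = −21.0 cm.
Lens 1: 1/d_i1 = 1/f₁ − 1/d_o1 = 1/(-21.0) − 1/(67.0) = -0.06254, so d_i1 = -15.99 cm.
The intermediate image is 15.99 cm to the left of lens 1 (virtual), which is 61.7 − (-15.99) = 77.69 cm to the left of lens 2, so d_o2 = +77.69 cm.
Lens 2 is diverging, so f₂ = −24.0 cm.
Lens 2: 1/d_i2 = 1/f₂ − 1/d_o2 = 1/(-24.0) − 1/(77.69) = -0.05454, so d_i2 = -18.3 cm.
The final image is virtual, 18.3 cm to the left of lens 2 (overall magnification ≈ 0.056).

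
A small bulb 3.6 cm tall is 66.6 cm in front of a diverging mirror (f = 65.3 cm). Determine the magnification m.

m = +0.495

For a diverging mirror, f = -65.3 cm.
1/d_i = 1/f − 1/d_o = 1/(-65.30) − 1/(66.6) = -0.03033, so d_i = -32.97 cm.
m = −d_i/d_o = −(-32.97)/(66.6) = +0.495.
The image is virtual, upright and reduced, behind the mirror.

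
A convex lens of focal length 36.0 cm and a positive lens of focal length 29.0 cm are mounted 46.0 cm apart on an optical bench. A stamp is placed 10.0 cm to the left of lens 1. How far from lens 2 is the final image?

56.3 cm

Lens 1: 1/d_i1 = 1/f₁ − 1/d_o1 = 1/(36.0) − 1/(10.0) = -0.07222, so d_i1 = -13.85 cm.
The intermediate image is 13.85 cm to the left of lens 1 (virtual), which is 46.0 − (-13.85) = 59.85 cm to the left of lens 2, so d_o2 = +59.85 cm.
Lens 2: 1/d_i2 = 1/f₂ − 1/d_o2 = 1/(29.0) − 1/(59.85) = 0.01777, so d_i2 = 56.3 cm.
The final image is real, 56.3 cm to the right of lens 2 (overall magnification ≈ -1.3).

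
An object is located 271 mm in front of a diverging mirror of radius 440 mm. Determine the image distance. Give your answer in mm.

f = R/2 = 440/2 = 220.0 mm; for a diverging mirror, f = -220.0 mm.
Mirror equation: 1/q = 1/f − 1/p = 1/(-220.0) − 1/(271) = -0.004545 − 0.003690 = -0.008235, so q = -121 mm.
The image is virtual, upright and reduced, behind the mirror.

121 mm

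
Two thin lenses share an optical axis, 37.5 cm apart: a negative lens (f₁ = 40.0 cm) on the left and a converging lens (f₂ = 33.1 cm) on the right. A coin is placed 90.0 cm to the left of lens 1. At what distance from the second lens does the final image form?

67.2 cm

Lens 1 is diverging, so f₁ = −40.0 cm.
Lens 1: 1/d_i1 = 1/f₁ − 1/d_o1 = 1/(-40.0) − 1/(90.0) = -0.03611, so d_i1 = -27.69 cm.
The intermediate image is 27.69 cm to the left of lens 1 (virtual), which is 37.5 − (-27.69) = 65.19 cm to the left of lens 2, so d_o2 = +65.19 cm.
Lens 2: 1/d_i2 = 1/f₂ − 1/d_o2 = 1/(33.1) − 1/(65.19) = 0.01487, so d_i2 = 67.2 cm.
The final image is real, 67.2 cm to the right of lens 2 (overall magnification ≈ -0.32).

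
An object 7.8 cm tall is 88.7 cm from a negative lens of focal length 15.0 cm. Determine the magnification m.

For a negative lens, f = -15.0 cm.
1/d_i = 1/f − 1/d_o = 1/(-15.00) − 1/(88.7) = -0.07794, so d_i = -12.83 cm.
m = −d_i/d_o = −(-12.83)/(88.7) = +0.145.
The image is virtual, upright and reduced, on the same side as the object.

m = +0.145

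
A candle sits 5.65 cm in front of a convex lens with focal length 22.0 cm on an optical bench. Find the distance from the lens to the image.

7.60 cm

Thin-lens equation: 1/q = 1/f − 1/p = 1/(22.00) − 1/(5.65) = 0.04545 − 0.1770 = -0.1315, so q = -7.60 cm.
The image is virtual, upright and enlarged, on the same side as the object.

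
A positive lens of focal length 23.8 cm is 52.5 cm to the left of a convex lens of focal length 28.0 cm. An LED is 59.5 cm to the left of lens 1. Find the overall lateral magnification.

Lens 1: 1/d_i1 = 1/(23.8) − 1/(59.5) = 0.02521, so d_i1 = 39.67 cm; m₁ = −d_i1/d_o1 = -0.6667.
d_o2 = 52.5 − (39.67) = 12.83 cm.
Lens 2: 1/d_i2 = 1/(28.0) − 1/(12.83) = -0.04223, so d_i2 = -23.68 cm; m₂ = −d_i2/d_o2 = +1.846.
m = m₁·m₂ = (-0.6667)(+1.846) = -1.23.

m = -1.23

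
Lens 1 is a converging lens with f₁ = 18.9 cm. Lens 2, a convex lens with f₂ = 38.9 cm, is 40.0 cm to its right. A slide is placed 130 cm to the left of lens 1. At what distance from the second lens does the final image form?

33.1 cm

Lens 1: 1/d_i1 = 1/f₁ − 1/d_o1 = 1/(18.9) − 1/(130) = 0.04522, so d_i1 = 22.12 cm.
The intermediate image is 22.12 cm to the right of lens 1, which is 40.0 − (22.12) = 17.88 cm to the left of lens 2, so d_o2 = +17.88 cm.
Lens 2: 1/d_i2 = 1/f₂ − 1/d_o2 = 1/(38.9) − 1/(17.88) = -0.03022, so d_i2 = -33.1 cm.
The final image is virtual, 33.1 cm to the left of lens 2 (overall magnification ≈ -0.31).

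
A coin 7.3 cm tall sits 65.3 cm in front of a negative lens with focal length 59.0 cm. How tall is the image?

For a negative lens, f = -59.0 cm.
1/d_i = 1/f − 1/d_o = 1/(-59.00) − 1/(65.3) = -0.03226, so d_i = -31.00 cm.
m = −d_i/d_o = +0.4747.
|h_i| = |m|·h_o = 0.4747 × 7.3 = 3.47 cm. The image is virtual, upright and reduced, on the same side as the object.

3.47 cm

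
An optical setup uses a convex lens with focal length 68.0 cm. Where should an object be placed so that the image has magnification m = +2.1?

m = −d_i/d_o ⇒ d_i = −m·d_o.
1/f = 1/d_o + 1/d_i = 1/d_o − 1/(m·d_o) = (1 − 1/m)/d_o, so d_o = f(1 − 1/m) = (68.00)(1 − 1/(+2.1)) = 35.6 cm.

35.6 cm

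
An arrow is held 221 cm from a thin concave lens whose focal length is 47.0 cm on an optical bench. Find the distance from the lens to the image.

38.8 cm

For a concave lens, f = -47.0 cm.
Lens equation: 1/q = 1/f − 1/p = 1/(-47.00) − 1/(221) = -0.02128 − 0.004525 = -0.02580, so q = -38.8 cm.
The image is virtual, upright and reduced, on the same side as the object.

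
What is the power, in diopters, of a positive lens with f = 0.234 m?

P = +4.27 D

P = 1/f = 1/(0.234 m) = +4.27 D.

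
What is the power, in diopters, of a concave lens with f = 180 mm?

P = -5.56 D

For a concave lens, f = −180 mm.
f = -18.0 cm = -0.180 m.
P = 1/f = 1/(-0.180 m) = -5.56 D.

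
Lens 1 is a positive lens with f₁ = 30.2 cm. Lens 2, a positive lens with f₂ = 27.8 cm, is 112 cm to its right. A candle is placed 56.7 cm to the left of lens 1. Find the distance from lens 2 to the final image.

67.3 cm

Lens 1: 1/d_i1 = 1/f₁ − 1/d_o1 = 1/(30.2) − 1/(56.7) = 0.01548, so d_i1 = 64.62 cm.
The intermediate image is 64.62 cm to the right of lens 1, which is 112 − (64.62) = 47.38 cm to the left of lens 2, so d_o2 = +47.38 cm.
Lens 2: 1/d_i2 = 1/f₂ − 1/d_o2 = 1/(27.8) − 1/(47.38) = 0.01487, so d_i2 = 67.3 cm.
The final image is real, 67.3 cm to the right of lens 2 (overall magnification ≈ 1.6).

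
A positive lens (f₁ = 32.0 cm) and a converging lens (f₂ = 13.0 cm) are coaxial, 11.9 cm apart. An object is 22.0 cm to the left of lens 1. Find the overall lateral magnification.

Lens 1: 1/d_i1 = 1/(32.0) − 1/(22.0) = -0.01420, so d_i1 = -70.40 cm; m₁ = −d_i1/d_o1 = +3.200.
d_o2 = 11.9 − (-70.40) = 82.30 cm.
Lens 2: 1/d_i2 = 1/(13.0) − 1/(82.30) = 0.06477, so d_i2 = 15.44 cm; m₂ = −d_i2/d_o2 = -0.1876.
m = m₁·m₂ = (+3.200)(-0.1876) = -0.600.

m = -0.600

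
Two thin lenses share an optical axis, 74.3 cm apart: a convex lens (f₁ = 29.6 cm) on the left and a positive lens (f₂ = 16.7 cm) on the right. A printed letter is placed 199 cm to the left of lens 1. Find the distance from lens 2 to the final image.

28.9 cm

Lens 1: 1/d_i1 = 1/f₁ − 1/d_o1 = 1/(29.6) − 1/(199) = 0.02876, so d_i1 = 34.77 cm.
The intermediate image is 34.77 cm to the right of lens 1, which is 74.3 − (34.77) = 39.53 cm to the left of lens 2, so d_o2 = +39.53 cm.
Lens 2: 1/d_i2 = 1/f₂ − 1/d_o2 = 1/(16.7) − 1/(39.53) = 0.03458, so d_i2 = 28.9 cm.
The final image is real, 28.9 cm to the right of lens 2 (overall magnification ≈ 0.13).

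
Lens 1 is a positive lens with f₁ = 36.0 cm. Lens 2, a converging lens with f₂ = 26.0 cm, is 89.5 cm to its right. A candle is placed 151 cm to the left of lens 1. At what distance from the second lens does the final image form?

Lens 1: 1/d_i1 = 1/f₁ − 1/d_o1 = 1/(36.0) − 1/(151) = 0.02116, so d_i1 = 47.27 cm.
The intermediate image is 47.27 cm to the right of lens 1, which is 89.5 − (47.27) = 42.23 cm to the left of lens 2, so d_o2 = +42.23 cm.
Lens 2: 1/d_i2 = 1/f₂ − 1/d_o2 = 1/(26.0) − 1/(42.23) = 0.01478, so d_i2 = 67.7 cm.
The final image is real, 67.7 cm to the right of lens 2 (overall magnification ≈ 0.50).

67.7 cm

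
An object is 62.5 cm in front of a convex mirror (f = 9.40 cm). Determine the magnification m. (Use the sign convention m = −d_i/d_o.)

For a convex mirror, f = -9.40 cm.
1/d_i = 1/f − 1/d_o = 1/(-9.400) − 1/(62.5) = -0.1224, so d_i = -8.171 cm.
m = −d_i/d_o = −(-8.171)/(62.5) = +0.131.
The image is virtual, upright and reduced, behind the mirror.

m = +0.131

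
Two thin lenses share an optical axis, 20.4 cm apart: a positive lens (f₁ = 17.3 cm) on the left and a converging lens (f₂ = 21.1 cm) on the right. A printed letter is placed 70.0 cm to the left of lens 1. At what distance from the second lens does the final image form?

2.30 cm

Lens 1: 1/d_i1 = 1/f₁ − 1/d_o1 = 1/(17.3) − 1/(70.0) = 0.04352, so d_i1 = 22.98 cm.
The intermediate image is 22.98 cm to the right of lens 1, which lies 2.580 cm to the right of lens 2 — a virtual object — so d_o2 = −2.580 cm.
Lens 2: 1/d_i2 = 1/f₂ − 1/d_o2 = 1/(21.1) − 1/(-2.580) = 0.4350, so d_i2 = 2.30 cm.
The final image is real, 2.30 cm to the right of lens 2 (overall magnification ≈ -0.29).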